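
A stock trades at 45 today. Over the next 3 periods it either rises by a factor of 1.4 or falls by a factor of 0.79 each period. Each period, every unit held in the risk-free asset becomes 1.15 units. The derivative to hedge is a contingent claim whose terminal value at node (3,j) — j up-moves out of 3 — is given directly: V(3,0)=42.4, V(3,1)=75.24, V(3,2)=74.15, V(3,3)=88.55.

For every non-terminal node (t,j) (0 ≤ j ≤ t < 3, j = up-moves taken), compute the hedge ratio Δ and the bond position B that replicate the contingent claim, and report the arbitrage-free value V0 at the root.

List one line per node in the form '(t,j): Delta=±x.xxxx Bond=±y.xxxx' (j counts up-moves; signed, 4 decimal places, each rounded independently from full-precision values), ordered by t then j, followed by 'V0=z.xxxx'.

(0,0): Delta=0.2756 Bond=37.0762
(1,0): Delta=0.5139 Bond=34.1653
(1,1): Delta=0.1822 Bond=48.5211
(2,0): Delta=1.9169 Bond=-0.1135
(2,1): Delta=-0.0359 Bond=66.6536
(2,2): Delta=0.2676 Bond=48.2616
V0=49.4771

Under the risk-neutral measure, an up-move has probability p* = (R−d)/(u−d) = 0.5902 and values discount at R = 1.15.
Payoff layer (t=3): V(3,0)=42.4000, V(3,1)=75.2400, V(3,2)=74.1500, V(3,3)=88.5500
  t=2,j=0: stock 28.0845 → up 39.3183 (V=75.2400), down 22.1868 (V=42.4000). Price 53.7226; hedge Δ=1.9169, bond B=-0.1135.
  t=2,j=1: stock 49.7700 → up 69.6780 (V=74.1500), down 39.3183 (V=75.2400). Price 64.8667; hedge Δ=-0.0359, bond B=66.6536.
  t=2,j=2: stock 88.2000 → up 123.4800 (V=88.5500), down 69.6780 (V=74.1500). Price 71.8681; hedge Δ=0.2676, bond B=48.2616.
  t=1,j=0: stock 35.5500 → up 49.7700 (V=64.8667), down 28.0845 (V=53.7226). Price 52.4343; hedge Δ=0.5139, bond B=34.1653.
  t=1,j=1: stock 63.0000 → up 88.2000 (V=71.8681), down 49.7700 (V=64.8667). Price 59.9989; hedge Δ=0.1822, bond B=48.5211.
  t=0,j=0: stock 45.0000 → up 63.0000 (V=59.9989), down 35.5500 (V=52.4343). Price 49.4771; hedge Δ=0.2756, bond B=37.0762.
Check: Δ(0,0)·S0 + B(0,0) = 49.4771 = V0.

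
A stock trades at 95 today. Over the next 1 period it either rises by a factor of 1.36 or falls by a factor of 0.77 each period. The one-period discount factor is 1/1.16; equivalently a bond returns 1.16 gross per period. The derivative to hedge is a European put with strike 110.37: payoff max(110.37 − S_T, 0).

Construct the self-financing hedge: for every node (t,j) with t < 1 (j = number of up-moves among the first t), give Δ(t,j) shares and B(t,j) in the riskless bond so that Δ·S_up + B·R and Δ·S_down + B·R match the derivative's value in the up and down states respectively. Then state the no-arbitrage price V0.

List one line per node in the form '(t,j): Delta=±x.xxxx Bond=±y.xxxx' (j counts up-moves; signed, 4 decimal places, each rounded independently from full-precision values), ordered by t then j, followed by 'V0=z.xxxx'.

No-arbitrage ⇒ martingale measure with p* = (R−d)/(u−d) = 0.6610.
Payoff layer (t=1): V(1,0)=37.2200, V(1,1)=0.0000
  t=0,j=0: stock 95.0000 → up 129.2000 (V=0.0000), down 73.1500 (V=37.2200). Price 10.8767; hedge Δ=-0.6640, bond B=73.9614.
Root portfolio cost Δ·95+B reproduces V0=10.8767.

(0,0): Delta=-0.6640 Bond=73.9614
V0=10.8767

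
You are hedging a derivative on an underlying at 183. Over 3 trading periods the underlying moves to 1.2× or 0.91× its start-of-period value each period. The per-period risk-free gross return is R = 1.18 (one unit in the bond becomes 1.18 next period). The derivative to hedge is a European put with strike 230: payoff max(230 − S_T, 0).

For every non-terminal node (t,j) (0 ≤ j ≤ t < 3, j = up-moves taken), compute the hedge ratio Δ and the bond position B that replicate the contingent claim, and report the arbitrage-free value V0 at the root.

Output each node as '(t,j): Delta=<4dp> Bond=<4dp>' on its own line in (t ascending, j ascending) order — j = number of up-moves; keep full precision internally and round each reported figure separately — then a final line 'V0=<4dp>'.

(0,0): Delta=-0.0865 Bond=16.2382
(1,0): Delta=-0.8398 Bond=144.6134
(1,1): Delta=-0.0442 Bond=9.8683
(2,0): Delta=-1.0000 Bond=194.9153
(2,1): Delta=-0.8308 Bond=168.8460
(2,2): Delta=0.0000 Bond=0.0000
V0=0.4077

Under the risk-neutral measure, an up-move has probability p* = (R−d)/(u−d) = 0.9310 and values discount at R = 1.18.
At expiry t=3: V(3,0)=92.0965, V(3,1)=48.1492, V(3,2)=0.0000, V(3,3)=0.0000
Node (2,0) S=151.5423: V=(p*·48.1492+(1−p*)·92.0965)/1.18=43.3730; Δ=(48.1492−92.0965)/(181.8508−137.9035)=-1.0000; B=V−Δ·S=194.9153
Node (2,1) S=199.8360: V=(p*·0.0000+(1−p*)·48.1492)/1.18=2.8141; Δ=(0.0000−48.1492)/(239.8032−181.8508)=-0.8308; B=V−Δ·S=168.8460
Node (2,2) S=263.5200: V=(p*·0.0000+(1−p*)·0.0000)/1.18=0.0000; Δ=(0.0000−0.0000)/(316.2240−239.8032)=0.0000; B=V−Δ·S=0.0000
Node (1,0) S=166.5300: V=(p*·2.8141+(1−p*)·43.3730)/1.18=4.7553; Δ=(2.8141−43.3730)/(199.8360−151.5423)=-0.8398; B=V−Δ·S=144.6134
Node (1,1) S=219.6000: V=(p*·0.0000+(1−p*)·2.8141)/1.18=0.1645; Δ=(0.0000−2.8141)/(263.5200−199.8360)=-0.0442; B=V−Δ·S=9.8683
Node (0,0) S=183.0000: V=(p*·0.1645+(1−p*)·4.7553)/1.18=0.4077; Δ=(0.1645−4.7553)/(219.6000−166.5300)=-0.0865; B=V−Δ·S=16.2382
Root portfolio cost Δ·183+B reproduces V0=0.4077.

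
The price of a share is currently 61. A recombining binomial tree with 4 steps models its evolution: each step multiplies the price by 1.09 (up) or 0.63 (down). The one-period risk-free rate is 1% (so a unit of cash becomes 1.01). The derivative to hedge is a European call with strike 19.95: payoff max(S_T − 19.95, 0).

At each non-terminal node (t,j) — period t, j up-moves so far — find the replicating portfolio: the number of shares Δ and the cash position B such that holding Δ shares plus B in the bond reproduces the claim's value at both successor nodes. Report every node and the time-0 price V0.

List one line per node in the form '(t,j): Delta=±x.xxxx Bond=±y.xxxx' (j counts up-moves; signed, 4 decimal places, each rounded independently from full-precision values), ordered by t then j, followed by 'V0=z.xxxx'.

Risk-neutral probability p* = (R−d)/(u−d) = (1.01−0.63)/(1.09−0.63) = 0.8261.
Terminal values V(4,·): V(4,0)=0.0000, V(4,1)=0.0000, V(4,2)=8.8150, V(4,3)=29.8180, V(4,4)=66.1565
  t=3,j=0: stock 15.2529 → up 16.6256 (V=0.0000), down 9.6093 (V=0.0000). Price 0.0000; hedge Δ=0.0000, bond B=0.0000.
  t=3,j=1: stock 26.3899 → up 28.7650 (V=8.8150), down 16.6256 (V=0.0000). Price 7.2098; hedge Δ=0.7261, bond B=-11.9531.
  t=3,j=2: stock 45.6587 → up 49.7680 (V=29.8180), down 28.7650 (V=8.8150). Price 25.9062; hedge Δ=1.0000, bond B=-19.7525.
  t=3,j=3: stock 78.9968 → up 86.1065 (V=66.1565), down 49.7680 (V=29.8180). Price 59.2443; hedge Δ=1.0000, bond B=-19.7525.
  t=2,j=0: stock 24.2109 → up 26.3899 (V=7.2098), down 15.2529 (V=0.0000). Price 5.8970; hedge Δ=0.6474, bond B=-9.7766.
  t=2,j=1: stock 41.8887 → up 45.6587 (V=25.9062), down 26.3899 (V=7.2098). Price 22.4304; hedge Δ=0.9703, bond B=-18.2139.
  t=2,j=2: stock 72.4741 → up 78.9968 (V=59.2443), down 45.6587 (V=25.9062). Price 52.9172; hedge Δ=1.0000, bond B=-19.5569.
  t=1,j=0: stock 38.4300 → up 41.8887 (V=22.4304), down 24.2109 (V=5.8970). Price 19.3614; hedge Δ=0.9353, bond B=-16.5808.
  t=1,j=1: stock 66.4900 → up 72.4741 (V=52.9172), down 41.8887 (V=22.4304). Price 47.1437; hedge Δ=0.9968, bond B=-19.1320.
  t=0,j=0: stock 61.0000 → up 66.4900 (V=47.1437), down 38.4300 (V=19.3614). Price 41.8931; hedge Δ=0.9901, bond B=-18.5033.
Self-financing check: at every node Δ·S+B equals the discounted successor values.

(0,0): Delta=0.9901 Bond=-18.5033
(1,0): Delta=0.9353 Bond=-16.5808
(1,1): Delta=0.9968 Bond=-19.1320
(2,0): Delta=0.6474 Bond=-9.7766
(2,1): Delta=0.9703 Bond=-18.2139
(2,2): Delta=1.0000 Bond=-19.5569
(3,0): Delta=0.0000 Bond=0.0000
(3,1): Delta=0.7261 Bond=-11.9531
(3,2): Delta=1.0000 Bond=-19.7525
(3,3): Delta=1.0000 Bond=-19.7525
V0=41.8931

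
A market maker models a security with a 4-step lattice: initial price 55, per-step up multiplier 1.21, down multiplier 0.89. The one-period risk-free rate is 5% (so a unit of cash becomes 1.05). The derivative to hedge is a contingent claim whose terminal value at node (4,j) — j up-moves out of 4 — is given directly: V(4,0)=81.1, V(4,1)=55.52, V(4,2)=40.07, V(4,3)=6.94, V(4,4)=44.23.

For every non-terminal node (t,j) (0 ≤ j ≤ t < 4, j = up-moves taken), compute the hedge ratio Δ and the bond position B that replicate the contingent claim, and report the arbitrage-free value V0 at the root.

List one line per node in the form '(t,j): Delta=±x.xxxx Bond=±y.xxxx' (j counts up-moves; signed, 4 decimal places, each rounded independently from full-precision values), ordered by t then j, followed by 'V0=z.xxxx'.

Since d<R<u, set p* = (R−d)/(u−d) = 0.5000; price each node as the discounted p*-expectation of its children.
At expiry t=4: V(4,0)=81.1000, V(4,1)=55.5200, V(4,2)=40.0700, V(4,3)=6.9400, V(4,4)=44.2300
  t=3,j=0: stock 38.7733 → up 46.9157 (V=55.5200), down 34.5082 (V=81.1000). Price 65.0571; hedge Δ=-2.0617, bond B=144.9946.
  t=3,j=1: stock 52.7143 → up 63.7842 (V=40.0700), down 46.9157 (V=55.5200). Price 45.5190; hedge Δ=-0.9159, bond B=93.8003.
  t=3,j=2: stock 71.6677 → up 86.7179 (V=6.9400), down 63.7842 (V=40.0700). Price 22.3857; hedge Δ=-1.4446, bond B=125.9170.
  t=3,j=3: stock 97.4359 → up 117.8974 (V=44.2300), down 86.7179 (V=6.9400). Price 24.3667; hedge Δ=1.1960, bond B=-92.1646.
  t=2,j=0: stock 43.5655 → up 52.7143 (V=45.5190), down 38.7733 (V=65.0571). Price 52.6553; hedge Δ=-1.4015, bond B=113.7119.
  t=2,j=1: stock 59.2295 → up 71.6677 (V=22.3857), down 52.7143 (V=45.5190). Price 32.3356; hedge Δ=-1.2205, bond B=104.6273.
  t=2,j=2: stock 80.5255 → up 97.4359 (V=24.3667), down 71.6677 (V=22.3857). Price 22.2630; hedge Δ=0.0769, bond B=16.0726.
  t=1,j=0: stock 48.9500 → up 59.2295 (V=32.3356), down 43.5655 (V=52.6553). Price 40.4719; hedge Δ=-1.2972, bond B=103.9710.
  t=1,j=1: stock 66.5500 → up 80.5255 (V=22.2630), down 59.2295 (V=32.3356). Price 25.9994; hedge Δ=-0.4730, bond B=57.4761.
  t=0,j=0: stock 55.0000 → up 66.5500 (V=25.9994), down 48.9500 (V=40.4719). Price 31.6530; hedge Δ=-0.8223, bond B=76.8796.
Check: Δ(0,0)·S0 + B(0,0) = 31.6530 = V0.

(0,0): Delta=-0.8223 Bond=76.8796
(1,0): Delta=-1.2972 Bond=103.9710
(1,1): Delta=-0.4730 Bond=57.4761
(2,0): Delta=-1.4015 Bond=113.7119
(2,1): Delta=-1.2205 Bond=104.6273
(2,2): Delta=0.0769 Bond=16.0726
(3,0): Delta=-2.0617 Bond=144.9946
(3,1): Delta=-0.9159 Bond=93.8003
(3,2): Delta=-1.4446 Bond=125.9170
(3,3): Delta=1.1960 Bond=-92.1646
V0=31.6530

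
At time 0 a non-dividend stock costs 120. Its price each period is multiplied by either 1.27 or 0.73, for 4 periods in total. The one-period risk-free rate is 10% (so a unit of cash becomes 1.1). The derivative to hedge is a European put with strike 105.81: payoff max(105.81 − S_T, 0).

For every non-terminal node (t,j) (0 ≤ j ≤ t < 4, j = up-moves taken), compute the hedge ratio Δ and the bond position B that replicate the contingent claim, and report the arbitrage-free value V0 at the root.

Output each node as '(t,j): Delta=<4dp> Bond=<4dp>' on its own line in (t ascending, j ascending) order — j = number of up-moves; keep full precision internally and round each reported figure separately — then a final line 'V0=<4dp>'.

Risk-neutral probability p* = (R−d)/(u−d) = (1.1−0.73)/(1.27−0.73) = 0.6852.
Terminal payoffs: V(4,0)=71.7321, V(4,1)=46.5238, V(4,2)=2.6683, V(4,3)=0.0000, V(4,4)=0.0000
  t=3,j=0: stock 46.6820 → up 59.2862 (V=46.5238), down 34.0779 (V=71.7321). Price 49.5089; hedge Δ=-1.0000, bond B=96.1909.
  t=3,j=1: stock 81.2140 → up 103.1417 (V=2.6683), down 59.2862 (V=46.5238). Price 14.9769; hedge Δ=-1.0000, bond B=96.1909.
  t=3,j=2: stock 141.2900 → up 179.4384 (V=0.0000), down 103.1417 (V=2.6683). Price 0.7636; hedge Δ=-0.0350, bond B=5.7049.
  t=3,j=3: stock 245.8060 → up 312.1736 (V=0.0000), down 179.4384 (V=0.0000). Price 0.0000; hedge Δ=0.0000, bond B=0.0000.
  t=2,j=0: stock 63.9480 → up 81.2140 (V=14.9769), down 46.6820 (V=49.5089). Price 23.4983; hedge Δ=-1.0000, bond B=87.4463.
  t=2,j=1: stock 111.2520 → up 141.2900 (V=0.7636), down 81.2140 (V=14.9769). Price 4.7620; hedge Δ=-0.2366, bond B=31.0829.
  t=2,j=2: stock 193.5480 → up 245.8060 (V=0.0000), down 141.2900 (V=0.7636). Price 0.2186; hedge Δ=-0.0073, bond B=1.6327.
  t=1,j=0: stock 87.6000 → up 111.2520 (V=4.7620), down 63.9480 (V=23.4983). Price 9.6913; hedge Δ=-0.3961, bond B=44.3881.
  t=1,j=1: stock 152.4000 → up 193.5480 (V=0.2186), down 111.2520 (V=4.7620). Price 1.4990; hedge Δ=-0.0552, bond B=9.9128.
  t=0,j=0: stock 120.0000 → up 152.4000 (V=1.4990), down 87.6000 (V=9.6913). Price 3.7073; hedge Δ=-0.1264, bond B=18.8783.
The time-0 hedge costs 3.7073, which is the no-arbitrage price.

(0,0): Delta=-0.1264 Bond=18.8783
(1,0): Delta=-0.3961 Bond=44.3881
(1,1): Delta=-0.0552 Bond=9.9128
(2,0): Delta=-1.0000 Bond=87.4463
(2,1): Delta=-0.2366 Bond=31.0829
(2,2): Delta=-0.0073 Bond=1.6327
(3,0): Delta=-1.0000 Bond=96.1909
(3,1): Delta=-1.0000 Bond=96.1909
(3,2): Delta=-0.0350 Bond=5.7049
(3,3): Delta=0.0000 Bond=0.0000
V0=3.7073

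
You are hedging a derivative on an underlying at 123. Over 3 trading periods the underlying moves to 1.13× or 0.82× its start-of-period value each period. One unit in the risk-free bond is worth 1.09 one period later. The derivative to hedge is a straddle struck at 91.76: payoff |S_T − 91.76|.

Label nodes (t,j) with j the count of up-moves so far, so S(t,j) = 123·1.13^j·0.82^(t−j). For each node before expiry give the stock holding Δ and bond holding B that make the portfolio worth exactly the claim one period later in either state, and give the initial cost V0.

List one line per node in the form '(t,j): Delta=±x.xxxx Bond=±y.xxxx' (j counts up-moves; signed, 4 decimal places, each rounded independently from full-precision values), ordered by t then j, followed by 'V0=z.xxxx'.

(0,0): Delta=0.9824 Bond=-68.6116
(1,0): Delta=0.8187 Bond=-58.2765
(1,1): Delta=1.0000 Bond=-77.2326
(2,0): Delta=-0.8676 Bond=75.9477
(2,1): Delta=1.0000 Bond=-84.1835
(2,2): Delta=1.0000 Bond=-84.1835
V0=52.2239

No-arbitrage ⇒ martingale measure with p* = (R−d)/(u−d) = 0.8710.
At expiry t=3: V(3,0)=23.9417, V(3,1)=1.6969, V(3,2)=37.0281, V(3,3)=85.7163
(2,0): S=82.7052. Δ = (V_up−V_dn)/(S_up−S_dn) = (1.6969−23.9417)/(93.4569−67.8183) = -0.8676. V = [p*·1.6969 + (1−p*)·23.9417]/1.09 = 4.1901. B = V − Δ·S = 75.9477.
(2,1): S=113.9718. Δ = (V_up−V_dn)/(S_up−S_dn) = (37.0281−1.6969)/(128.7881−93.4569) = 1.0000. V = [p*·37.0281 + (1−p*)·1.6969]/1.09 = 29.7883. B = V − Δ·S = -84.1835.
(2,2): S=157.0587. Δ = (V_up−V_dn)/(S_up−S_dn) = (85.7163−37.0281)/(177.4763−128.7881) = 1.0000. V = [p*·85.7163 + (1−p*)·37.0281]/1.09 = 72.8752. B = V − Δ·S = -84.1835.
(1,0): S=100.8600. Δ = (V_up−V_dn)/(S_up−S_dn) = (29.7883−4.1901)/(113.9718−82.7052) = 0.8187. V = [p*·29.7883 + (1−p*)·4.1901]/1.09 = 24.2985. B = V − Δ·S = -58.2765.
(1,1): S=138.9900. Δ = (V_up−V_dn)/(S_up−S_dn) = (72.8752−29.7883)/(157.0587−113.9718) = 1.0000. V = [p*·72.8752 + (1−p*)·29.7883]/1.09 = 61.7574. B = V − Δ·S = -77.2326.
(0,0): S=123.0000. Δ = (V_up−V_dn)/(S_up−S_dn) = (61.7574−24.2985)/(138.9900−100.8600) = 0.9824. V = [p*·61.7574 + (1−p*)·24.2985]/1.09 = 52.2239. B = V − Δ·S = -68.6116.
Each (Δ,B) replicates both successor values, so the strategy is self-financing and V0 is arbitrage-free.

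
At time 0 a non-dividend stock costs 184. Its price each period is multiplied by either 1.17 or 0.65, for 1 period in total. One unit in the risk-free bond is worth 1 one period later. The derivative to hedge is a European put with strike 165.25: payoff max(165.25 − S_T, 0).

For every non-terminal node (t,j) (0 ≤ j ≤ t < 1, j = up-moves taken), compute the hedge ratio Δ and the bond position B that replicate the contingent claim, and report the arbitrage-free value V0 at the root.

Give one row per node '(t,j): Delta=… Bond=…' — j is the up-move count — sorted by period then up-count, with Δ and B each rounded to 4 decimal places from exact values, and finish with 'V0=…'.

(0,0): Delta=-0.4771 Bond=102.7125
V0=14.9240

Risk-neutral probability p* = (R−d)/(u−d) = (1−0.65)/(1.17−0.65) = 0.6731.
Terminal payoffs: V(1,0)=45.6500, V(1,1)=0.0000
(0,0): S=184.0000. Δ = (V_up−V_dn)/(S_up−S_dn) = (0.0000−45.6500)/(215.2800−119.6000) = -0.4771. V = [p*·0.0000 + (1−p*)·45.6500]/1 = 14.9240. B = V − Δ·S = 102.7125.
Self-financing check: at every node Δ·S+B equals the discounted successor values.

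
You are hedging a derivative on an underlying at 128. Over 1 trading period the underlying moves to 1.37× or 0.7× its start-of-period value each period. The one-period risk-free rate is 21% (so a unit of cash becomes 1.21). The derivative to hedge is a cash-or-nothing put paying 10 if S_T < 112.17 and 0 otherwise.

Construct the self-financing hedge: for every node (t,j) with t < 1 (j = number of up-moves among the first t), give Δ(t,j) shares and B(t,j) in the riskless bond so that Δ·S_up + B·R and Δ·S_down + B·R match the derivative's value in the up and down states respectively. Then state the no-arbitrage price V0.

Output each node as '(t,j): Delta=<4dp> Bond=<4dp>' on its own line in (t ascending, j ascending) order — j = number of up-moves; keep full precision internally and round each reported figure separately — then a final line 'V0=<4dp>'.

The replicating-portfolio and risk-neutral prices coincide; use p* = (1.21−0.7)/(1.37−0.7) = 0.7612 for the latter.
At expiry t=1: V(1,0)=10.0000, V(1,1)=0.0000
Node (0,0) S=128.0000: V=(p*·0.0000+(1−p*)·10.0000)/1.21=1.9736; Δ=(0.0000−10.0000)/(175.3600−89.6000)=-0.1166; B=V−Δ·S=16.8990
Check: Δ(0,0)·S0 + B(0,0) = 1.9736 = V0.

(0,0): Delta=-0.1166 Bond=16.8990
V0=1.9736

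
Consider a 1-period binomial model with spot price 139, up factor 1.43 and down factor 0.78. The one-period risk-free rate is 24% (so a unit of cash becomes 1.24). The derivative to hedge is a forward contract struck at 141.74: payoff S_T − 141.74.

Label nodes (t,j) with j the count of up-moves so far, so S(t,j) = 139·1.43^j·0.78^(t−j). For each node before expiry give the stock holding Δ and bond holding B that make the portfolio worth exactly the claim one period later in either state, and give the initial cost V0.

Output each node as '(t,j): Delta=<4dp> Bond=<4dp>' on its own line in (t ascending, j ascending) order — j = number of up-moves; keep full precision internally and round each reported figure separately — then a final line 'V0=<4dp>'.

Since d<R<u, set p* = (R−d)/(u−d) = 0.7077; price each node as the discounted p*-expectation of its children.
Terminal payoffs: V(1,0)=-33.3200, V(1,1)=57.0300
  t=0,j=0: stock 139.0000 → up 198.7700 (V=57.0300), down 108.4200 (V=-33.3200). Price 24.6935; hedge Δ=1.0000, bond B=-114.3065.
Check: Δ(0,0)·S0 + B(0,0) = 24.6935 = V0.

(0,0): Delta=1.0000 Bond=-114.3065
V0=24.6935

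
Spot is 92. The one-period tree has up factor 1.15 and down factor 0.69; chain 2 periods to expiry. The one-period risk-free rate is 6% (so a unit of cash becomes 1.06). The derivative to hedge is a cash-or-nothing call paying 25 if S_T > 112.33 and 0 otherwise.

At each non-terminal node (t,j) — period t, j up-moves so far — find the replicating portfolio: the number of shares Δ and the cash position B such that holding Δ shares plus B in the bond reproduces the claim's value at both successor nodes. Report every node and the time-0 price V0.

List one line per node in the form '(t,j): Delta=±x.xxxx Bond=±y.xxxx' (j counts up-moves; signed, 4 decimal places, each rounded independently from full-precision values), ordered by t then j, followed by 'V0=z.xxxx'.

The replicating-portfolio and risk-neutral prices coincide; use p* = (1.06−0.69)/(1.15−0.69) = 0.8043 for the latter.
Terminal values V(2,·): V(2,0)=0.0000, V(2,1)=0.0000, V(2,2)=25.0000
Node (1,0) S=63.4800: V=(p*·0.0000+(1−p*)·0.0000)/1.06=0.0000; Δ=(0.0000−0.0000)/(73.0020−43.8012)=0.0000; B=V−Δ·S=0.0000
Node (1,1) S=105.8000: V=(p*·25.0000+(1−p*)·0.0000)/1.06=18.9705; Δ=(25.0000−0.0000)/(121.6700−73.0020)=0.5137; B=V−Δ·S=-35.3774
Node (0,0) S=92.0000: V=(p*·18.9705+(1−p*)·0.0000)/1.06=14.3951; Δ=(18.9705−0.0000)/(105.8000−63.4800)=0.4483; B=V−Δ·S=-26.8450
The time-0 hedge costs 14.3951, which is the no-arbitrage price.

(0,0): Delta=0.4483 Bond=-26.8450
(1,0): Delta=0.0000 Bond=0.0000
(1,1): Delta=0.5137 Bond=-35.3774
V0=14.3951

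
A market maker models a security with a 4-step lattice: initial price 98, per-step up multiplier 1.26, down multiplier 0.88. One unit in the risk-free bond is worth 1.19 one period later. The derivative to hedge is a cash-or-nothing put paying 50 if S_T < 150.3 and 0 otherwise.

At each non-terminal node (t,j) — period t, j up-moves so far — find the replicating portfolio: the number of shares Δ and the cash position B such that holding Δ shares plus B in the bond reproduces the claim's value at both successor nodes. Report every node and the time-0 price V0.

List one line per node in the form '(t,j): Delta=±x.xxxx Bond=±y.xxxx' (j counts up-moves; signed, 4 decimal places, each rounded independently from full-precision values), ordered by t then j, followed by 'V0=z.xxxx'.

Under the risk-neutral measure, an up-move has probability p* = (R−d)/(u−d) = 0.8158 and values discount at R = 1.19.
Terminal values V(4,·): V(4,0)=50.0000, V(4,1)=50.0000, V(4,2)=50.0000, V(4,3)=0.0000, V(4,4)=0.0000
(3,0): S=66.7843. Δ = (V_up−V_dn)/(S_up−S_dn) = (50.0000−50.0000)/(84.1482−58.7701) = 0.0000. V = [p*·50.0000 + (1−p*)·50.0000]/1.19 = 42.0168. B = V − Δ·S = 42.0168.
(3,1): S=95.6229. Δ = (V_up−V_dn)/(S_up−S_dn) = (50.0000−50.0000)/(120.4849−84.1482) = 0.0000. V = [p*·50.0000 + (1−p*)·50.0000]/1.19 = 42.0168. B = V − Δ·S = 42.0168.
(3,2): S=136.9146. Δ = (V_up−V_dn)/(S_up−S_dn) = (0.0000−50.0000)/(172.5124−120.4849) = -0.9610. V = [p*·0.0000 + (1−p*)·50.0000]/1.19 = 7.7399. B = V − Δ·S = 139.3189.
(3,3): S=196.0368. Δ = (V_up−V_dn)/(S_up−S_dn) = (0.0000−0.0000)/(247.0064−172.5124) = 0.0000. V = [p*·0.0000 + (1−p*)·0.0000]/1.19 = 0.0000. B = V − Δ·S = 0.0000.
(2,0): S=75.8912. Δ = (V_up−V_dn)/(S_up−S_dn) = (42.0168−42.0168)/(95.6229−66.7843) = 0.0000. V = [p*·42.0168 + (1−p*)·42.0168]/1.19 = 35.3082. B = V − Δ·S = 35.3082.
(2,1): S=108.6624. Δ = (V_up−V_dn)/(S_up−S_dn) = (7.7399−42.0168)/(136.9146−95.6229) = -0.8301. V = [p*·7.7399 + (1−p*)·42.0168]/1.19 = 11.8102. B = V − Δ·S = 102.0125.
(2,2): S=155.5848. Δ = (V_up−V_dn)/(S_up−S_dn) = (0.0000−7.7399)/(196.0368−136.9146) = -0.1309. V = [p*·0.0000 + (1−p*)·7.7399]/1.19 = 1.1981. B = V − Δ·S = 21.5664.
(1,0): S=86.2400. Δ = (V_up−V_dn)/(S_up−S_dn) = (11.8102−35.3082)/(108.6624−75.8912) = -0.7170. V = [p*·11.8102 + (1−p*)·35.3082]/1.19 = 13.5620. B = V − Δ·S = 75.3990.
(1,1): S=123.4800. Δ = (V_up−V_dn)/(S_up−S_dn) = (1.1981−11.8102)/(155.5848−108.6624) = -0.2262. V = [p*·1.1981 + (1−p*)·11.8102]/1.19 = 2.6496. B = V − Δ·S = 30.5760.
(0,0): S=98.0000. Δ = (V_up−V_dn)/(S_up−S_dn) = (2.6496−13.5620)/(123.4800−86.2400) = -0.2930. V = [p*·2.6496 + (1−p*)·13.5620]/1.19 = 3.9158. B = V − Δ·S = 32.6326.
Check: Δ(0,0)·S0 + B(0,0) = 3.9158 = V0.

(0,0): Delta=-0.2930 Bond=32.6326
(1,0): Delta=-0.7170 Bond=75.3990
(1,1): Delta=-0.2262 Bond=30.5760
(2,0): Delta=0.0000 Bond=35.3082
(2,1): Delta=-0.8301 Bond=102.0125
(2,2): Delta=-0.1309 Bond=21.5664
(3,0): Delta=0.0000 Bond=42.0168
(3,1): Delta=0.0000 Bond=42.0168
(3,2): Delta=-0.9610 Bond=139.3189
(3,3): Delta=0.0000 Bond=0.0000
V0=3.9158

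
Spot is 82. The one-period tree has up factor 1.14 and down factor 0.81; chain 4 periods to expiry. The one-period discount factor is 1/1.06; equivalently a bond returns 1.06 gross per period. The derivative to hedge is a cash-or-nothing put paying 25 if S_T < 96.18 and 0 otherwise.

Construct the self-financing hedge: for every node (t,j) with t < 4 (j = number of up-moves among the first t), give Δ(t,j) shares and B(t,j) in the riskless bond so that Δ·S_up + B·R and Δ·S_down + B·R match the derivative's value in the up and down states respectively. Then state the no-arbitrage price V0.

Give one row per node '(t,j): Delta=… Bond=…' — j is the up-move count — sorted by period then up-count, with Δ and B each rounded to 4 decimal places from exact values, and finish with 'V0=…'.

The replicating-portfolio and risk-neutral prices coincide; use p* = (1.06−0.81)/(1.14−0.81) = 0.7576 for the latter.
At expiry t=4: V(4,0)=25.0000, V(4,1)=25.0000, V(4,2)=25.0000, V(4,3)=0.0000, V(4,4)=0.0000
  t=3,j=0: stock 43.5782 → up 49.6791 (V=25.0000), down 35.2983 (V=25.0000). Price 23.5849; hedge Δ=0.0000, bond B=23.5849.
  t=3,j=1: stock 61.3322 → up 69.9187 (V=25.0000), down 49.6791 (V=25.0000). Price 23.5849; hedge Δ=0.0000, bond B=23.5849.
  t=3,j=2: stock 86.3194 → up 98.4042 (V=0.0000), down 69.9187 (V=25.0000). Price 5.7176; hedge Δ=-0.8776, bond B=81.4751.
  t=3,j=3: stock 121.4866 → up 138.4947 (V=0.0000), down 98.4042 (V=0.0000). Price 0.0000; hedge Δ=0.0000, bond B=0.0000.
  t=2,j=0: stock 53.8002 → up 61.3322 (V=23.5849), down 43.5782 (V=23.5849). Price 22.2499; hedge Δ=0.0000, bond B=22.2499.
  t=2,j=1: stock 75.7188 → up 86.3194 (V=5.7176), down 61.3322 (V=23.5849). Price 9.4802; hedge Δ=-0.7151, bond B=63.6237.
  t=2,j=2: stock 106.5672 → up 121.4866 (V=0.0000), down 86.3194 (V=5.7176). Price 1.3076; hedge Δ=-0.1626, bond B=18.6335.
  t=1,j=0: stock 66.4200 → up 75.7188 (V=9.4802), down 53.8002 (V=22.2499). Price 11.8641; hedge Δ=-0.5826, bond B=50.5601.
  t=1,j=1: stock 93.4800 → up 106.5672 (V=1.3076), down 75.7188 (V=9.4802). Price 3.1027; hedge Δ=-0.2649, bond B=27.8682.
  t=0,j=0: stock 82.0000 → up 93.4800 (V=3.1027), down 66.4200 (V=11.8641). Price 4.9308; hedge Δ=-0.3238, bond B=31.4804.
Each (Δ,B) replicates both successor values, so the strategy is self-financing and V0 is arbitrage-free.

(0,0): Delta=-0.3238 Bond=31.4804
(1,0): Delta=-0.5826 Bond=50.5601
(1,1): Delta=-0.2649 Bond=27.8682
(2,0): Delta=0.0000 Bond=22.2499
(2,1): Delta=-0.7151 Bond=63.6237
(2,2): Delta=-0.1626 Bond=18.6335
(3,0): Delta=0.0000 Bond=23.5849
(3,1): Delta=0.0000 Bond=23.5849
(3,2): Delta=-0.8776 Bond=81.4751
(3,3): Delta=0.0000 Bond=0.0000
V0=4.9308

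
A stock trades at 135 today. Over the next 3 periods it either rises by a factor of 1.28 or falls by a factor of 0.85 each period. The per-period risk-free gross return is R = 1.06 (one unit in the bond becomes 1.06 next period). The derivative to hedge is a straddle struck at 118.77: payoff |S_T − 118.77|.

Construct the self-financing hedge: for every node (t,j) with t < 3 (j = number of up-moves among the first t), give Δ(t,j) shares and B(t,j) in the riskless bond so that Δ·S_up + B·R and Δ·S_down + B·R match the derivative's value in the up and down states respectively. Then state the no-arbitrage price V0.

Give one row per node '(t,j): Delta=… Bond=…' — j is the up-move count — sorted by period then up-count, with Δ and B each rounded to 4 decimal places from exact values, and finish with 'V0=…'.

The replicating-portfolio and risk-neutral prices coincide; use p* = (1.06−0.85)/(1.28−0.85) = 0.4884 for the latter.
Terminal payoffs: V(3,0)=35.8631, V(3,1)=6.0780, V(3,2)=69.2364, V(3,3)=164.3455
Node (2,0) S=97.5375: V=(p*·6.0780+(1−p*)·35.8631)/1.06=20.1103; Δ=(6.0780−35.8631)/(124.8480−82.9069)=-0.7102; B=V−Δ·S=89.3780
Node (2,1) S=146.8800: V=(p*·69.2364+(1−p*)·6.0780)/1.06=34.8328; Δ=(69.2364−6.0780)/(188.0064−124.8480)=1.0000; B=V−Δ·S=-112.0472
Node (2,2) S=221.1840: V=(p*·164.3455+(1−p*)·69.2364)/1.06=109.1368; Δ=(164.3455−69.2364)/(283.1155−188.0064)=1.0000; B=V−Δ·S=-112.0472
Node (1,0) S=114.7500: V=(p*·34.8328+(1−p*)·20.1103)/1.06=25.7551; Δ=(34.8328−20.1103)/(146.8800−97.5375)=0.2984; B=V−Δ·S=-8.4834
Node (1,1) S=172.8000: V=(p*·109.1368+(1−p*)·34.8328)/1.06=67.0951; Δ=(109.1368−34.8328)/(221.1840−146.8800)=1.0000; B=V−Δ·S=-105.7049
Node (0,0) S=135.0000: V=(p*·67.0951+(1−p*)·25.7551)/1.06=43.3438; Δ=(67.0951−25.7551)/(172.8000−114.7500)=0.7121; B=V−Δ·S=-52.7959
Check: Δ(0,0)·S0 + B(0,0) = 43.3438 = V0.

(0,0): Delta=0.7121 Bond=-52.7959
(1,0): Delta=0.2984 Bond=-8.4834
(1,1): Delta=1.0000 Bond=-105.7049
(2,0): Delta=-0.7102 Bond=89.3780
(2,1): Delta=1.0000 Bond=-112.0472
(2,2): Delta=1.0000 Bond=-112.0472
V0=43.3438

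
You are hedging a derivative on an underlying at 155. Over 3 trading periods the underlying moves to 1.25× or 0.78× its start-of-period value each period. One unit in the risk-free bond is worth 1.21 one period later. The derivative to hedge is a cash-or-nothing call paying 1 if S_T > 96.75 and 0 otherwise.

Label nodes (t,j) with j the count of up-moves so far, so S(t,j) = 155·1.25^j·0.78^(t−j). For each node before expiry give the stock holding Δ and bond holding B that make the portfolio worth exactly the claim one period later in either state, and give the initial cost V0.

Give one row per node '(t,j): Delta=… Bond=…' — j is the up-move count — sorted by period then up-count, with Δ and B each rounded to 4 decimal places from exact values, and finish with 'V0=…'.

Risk-neutral probability p* = (R−d)/(u−d) = (1.21−0.78)/(1.25−0.78) = 0.9149.
Terminal payoffs: V(3,0)=0.0000, V(3,1)=1.0000, V(3,2)=1.0000, V(3,3)=1.0000
Node (2,0) S=94.3020: V=(p*·1.0000+(1−p*)·0.0000)/1.21=0.7561; Δ=(1.0000−0.0000)/(117.8775−73.5556)=0.0226; B=V−Δ·S=-1.3715
Node (2,1) S=151.1250: V=(p*·1.0000+(1−p*)·1.0000)/1.21=0.8264; Δ=(1.0000−1.0000)/(188.9062−117.8775)=0.0000; B=V−Δ·S=0.8264
Node (2,2) S=242.1875: V=(p*·1.0000+(1−p*)·1.0000)/1.21=0.8264; Δ=(1.0000−1.0000)/(302.7344−188.9062)=0.0000; B=V−Δ·S=0.8264
Node (1,0) S=120.9000: V=(p*·0.8264+(1−p*)·0.7561)/1.21=0.6781; Δ=(0.8264−0.7561)/(151.1250−94.3020)=0.0012; B=V−Δ·S=0.5284
Node (1,1) S=193.7500: V=(p*·0.8264+(1−p*)·0.8264)/1.21=0.6830; Δ=(0.8264−0.8264)/(242.1875−151.1250)=0.0000; B=V−Δ·S=0.6830
Node (0,0) S=155.0000: V=(p*·0.6830+(1−p*)·0.6781)/1.21=0.5641; Δ=(0.6830−0.6781)/(193.7500−120.9000)=0.0001; B=V−Δ·S=0.5536
Each (Δ,B) replicates both successor values, so the strategy is self-financing and V0 is arbitrage-free.

(0,0): Delta=0.0001 Bond=0.5536
(1,0): Delta=0.0012 Bond=0.5284
(1,1): Delta=0.0000 Bond=0.6830
(2,0): Delta=0.0226 Bond=-1.3715
(2,1): Delta=0.0000 Bond=0.8264
(2,2): Delta=0.0000 Bond=0.8264
V0=0.5641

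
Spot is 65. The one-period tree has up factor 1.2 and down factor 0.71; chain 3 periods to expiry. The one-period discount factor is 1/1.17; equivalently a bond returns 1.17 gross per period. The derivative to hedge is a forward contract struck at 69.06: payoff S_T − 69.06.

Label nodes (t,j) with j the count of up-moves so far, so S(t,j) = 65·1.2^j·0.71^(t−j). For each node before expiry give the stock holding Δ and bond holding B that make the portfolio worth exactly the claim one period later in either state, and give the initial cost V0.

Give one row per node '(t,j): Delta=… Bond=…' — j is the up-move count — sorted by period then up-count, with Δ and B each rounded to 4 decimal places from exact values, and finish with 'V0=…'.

Under the risk-neutral measure, an up-move has probability p* = (R−d)/(u−d) = 0.9388 and values discount at R = 1.17.
Payoff layer (t=3): V(3,0)=-45.7958, V(3,1)=-29.7402, V(3,2)=-2.6040, V(3,3)=43.2600
  t=2,j=0: stock 32.7665 → up 39.3198 (V=-29.7402), down 23.2642 (V=-45.7958). Price -26.2591; hedge Δ=1.0000, bond B=-59.0256.
  t=2,j=1: stock 55.3800 → up 66.4560 (V=-2.6040), down 39.3198 (V=-29.7402). Price -3.6456; hedge Δ=1.0000, bond B=-59.0256.
  t=2,j=2: stock 93.6000 → up 112.3200 (V=43.2600), down 66.4560 (V=-2.6040). Price 34.5744; hedge Δ=1.0000, bond B=-59.0256.
  t=1,j=0: stock 46.1500 → up 55.3800 (V=-3.6456), down 32.7665 (V=-26.2591). Price -4.2993; hedge Δ=1.0000, bond B=-50.4493.
  t=1,j=1: stock 78.0000 → up 93.6000 (V=34.5744), down 55.3800 (V=-3.6456). Price 27.5507; hedge Δ=1.0000, bond B=-50.4493.
  t=0,j=0: stock 65.0000 → up 78.0000 (V=27.5507), down 46.1500 (V=-4.2993). Price 21.8810; hedge Δ=1.0000, bond B=-43.1190.
The time-0 hedge costs 21.8810, which is the no-arbitrage price.

(0,0): Delta=1.0000 Bond=-43.1190
(1,0): Delta=1.0000 Bond=-50.4493
(1,1): Delta=1.0000 Bond=-50.4493
(2,0): Delta=1.0000 Bond=-59.0256
(2,1): Delta=1.0000 Bond=-59.0256
(2,2): Delta=1.0000 Bond=-59.0256
V0=21.8810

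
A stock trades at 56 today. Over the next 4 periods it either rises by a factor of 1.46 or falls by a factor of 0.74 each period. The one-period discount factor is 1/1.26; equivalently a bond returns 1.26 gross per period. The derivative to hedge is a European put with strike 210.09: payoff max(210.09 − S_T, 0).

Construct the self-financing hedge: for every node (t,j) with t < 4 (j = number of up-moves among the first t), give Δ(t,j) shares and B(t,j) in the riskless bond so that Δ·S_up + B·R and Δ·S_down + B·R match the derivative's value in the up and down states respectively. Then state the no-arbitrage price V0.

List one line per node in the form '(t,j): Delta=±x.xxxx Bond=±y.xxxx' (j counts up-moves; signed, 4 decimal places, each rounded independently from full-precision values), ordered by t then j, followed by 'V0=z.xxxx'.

(0,0): Delta=-0.7928 Bond=76.5393
(1,0): Delta=-1.0000 Bond=105.0253
(1,1): Delta=-0.7524 Bond=93.1374
(2,0): Delta=-1.0000 Bond=132.3318
(2,1): Delta=-1.0000 Bond=132.3318
(2,2): Delta=-0.7042 Bond=111.5921
(3,0): Delta=-1.0000 Bond=166.7381
(3,1): Delta=-1.0000 Bond=166.7381
(3,2): Delta=-1.0000 Bond=166.7381
(3,3): Delta=-0.6465 Bond=130.5552
V0=32.1416

Since d<R<u, set p* = (R−d)/(u−d) = 0.7222; price each node as the discounted p*-expectation of its children.
Terminal values V(4,·): V(4,0)=193.2975, V(4,1)=176.9589, V(4,2)=144.7232, V(4,3)=81.1231, V(4,4)=0.0000
(3,0): S=22.6925. Δ = (V_up−V_dn)/(S_up−S_dn) = (176.9589−193.2975)/(33.1311−16.7925) = -1.0000. V = [p*·176.9589 + (1−p*)·193.2975]/1.26 = 144.0456. B = V − Δ·S = 166.7381.
(3,1): S=44.7718. Δ = (V_up−V_dn)/(S_up−S_dn) = (144.7232−176.9589)/(65.3668−33.1311) = -1.0000. V = [p*·144.7232 + (1−p*)·176.9589]/1.26 = 121.9663. B = V − Δ·S = 166.7381.
(3,2): S=88.3335. Δ = (V_up−V_dn)/(S_up−S_dn) = (81.1231−144.7232)/(128.9669−65.3668) = -1.0000. V = [p*·81.1231 + (1−p*)·144.7232]/1.26 = 78.4046. B = V − Δ·S = 166.7381.
(3,3): S=174.2796. Δ = (V_up−V_dn)/(S_up−S_dn) = (0.0000−81.1231)/(254.4482−128.9669) = -0.6465. V = [p*·0.0000 + (1−p*)·81.1231]/1.26 = 17.8843. B = V − Δ·S = 130.5552.
(2,0): S=30.6656. Δ = (V_up−V_dn)/(S_up−S_dn) = (121.9663−144.0456)/(44.7718−22.6925) = -1.0000. V = [p*·121.9663 + (1−p*)·144.0456]/1.26 = 101.6662. B = V − Δ·S = 132.3318.
(2,1): S=60.5024. Δ = (V_up−V_dn)/(S_up−S_dn) = (78.4046−121.9663)/(88.3335−44.7718) = -1.0000. V = [p*·78.4046 + (1−p*)·121.9663]/1.26 = 71.8294. B = V − Δ·S = 132.3318.
(2,2): S=119.3696. Δ = (V_up−V_dn)/(S_up−S_dn) = (17.8843−78.4046)/(174.2796−88.3335) = -0.7042. V = [p*·17.8843 + (1−p*)·78.4046]/1.26 = 27.5361. B = V − Δ·S = 111.5921.
(1,0): S=41.4400. Δ = (V_up−V_dn)/(S_up−S_dn) = (71.8294−101.6662)/(60.5024−30.6656) = -1.0000. V = [p*·71.8294 + (1−p*)·101.6662]/1.26 = 63.5853. B = V − Δ·S = 105.0253.
(1,1): S=81.7600. Δ = (V_up−V_dn)/(S_up−S_dn) = (27.5361−71.8294)/(119.3696−60.5024) = -0.7524. V = [p*·27.5361 + (1−p*)·71.8294]/1.26 = 31.6189. B = V − Δ·S = 93.1374.
(0,0): S=56.0000. Δ = (V_up−V_dn)/(S_up−S_dn) = (31.6189−63.5853)/(81.7600−41.4400) = -0.7928. V = [p*·31.6189 + (1−p*)·63.5853]/1.26 = 32.1416. B = V − Δ·S = 76.5393.
Check: Δ(0,0)·S0 + B(0,0) = 32.1416 = V0.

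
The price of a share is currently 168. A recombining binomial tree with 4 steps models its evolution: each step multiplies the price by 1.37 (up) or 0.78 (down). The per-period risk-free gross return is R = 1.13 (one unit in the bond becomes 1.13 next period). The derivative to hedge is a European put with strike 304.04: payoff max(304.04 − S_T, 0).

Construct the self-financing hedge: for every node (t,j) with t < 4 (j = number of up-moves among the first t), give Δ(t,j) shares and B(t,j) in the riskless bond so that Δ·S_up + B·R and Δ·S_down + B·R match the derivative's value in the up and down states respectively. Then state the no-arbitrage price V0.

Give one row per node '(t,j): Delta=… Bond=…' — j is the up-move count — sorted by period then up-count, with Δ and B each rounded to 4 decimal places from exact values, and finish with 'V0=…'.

The replicating-portfolio and risk-neutral prices coincide; use p* = (1.13−0.78)/(1.37−0.78) = 0.5932 for the latter.
Terminal values V(4,·): V(4,0)=241.8547, V(4,1)=194.8171, V(4,2)=112.1998, V(4,3)=0.0000, V(4,4)=0.0000
(3,0): S=79.7247. Δ = (V_up−V_dn)/(S_up−S_dn) = (194.8171−241.8547)/(109.2229−62.1853) = -1.0000. V = [p*·194.8171 + (1−p*)·241.8547]/1.13 = 189.3372. B = V − Δ·S = 269.0619.
(3,1): S=140.0293. Δ = (V_up−V_dn)/(S_up−S_dn) = (112.1998−194.8171)/(191.8402−109.2229) = -1.0000. V = [p*·112.1998 + (1−p*)·194.8171]/1.13 = 129.0326. B = V − Δ·S = 269.0619.
(3,2): S=245.9490. Δ = (V_up−V_dn)/(S_up−S_dn) = (0.0000−112.1998)/(336.9501−191.8402) = -0.7732. V = [p*·0.0000 + (1−p*)·112.1998]/1.13 = 40.3899. B = V − Δ·S = 230.5591.
(3,3): S=431.9873. Δ = (V_up−V_dn)/(S_up−S_dn) = (0.0000−0.0000)/(591.8226−336.9501) = 0.0000. V = [p*·0.0000 + (1−p*)·0.0000]/1.13 = 0.0000. B = V − Δ·S = 0.0000.
(2,0): S=102.2112. Δ = (V_up−V_dn)/(S_up−S_dn) = (129.0326−189.3372)/(140.0293−79.7247) = -1.0000. V = [p*·129.0326 + (1−p*)·189.3372]/1.13 = 135.8967. B = V − Δ·S = 238.1079.
(2,1): S=179.5248. Δ = (V_up−V_dn)/(S_up−S_dn) = (40.3899−129.0326)/(245.9490−140.0293) = -0.8369. V = [p*·40.3899 + (1−p*)·129.0326]/1.13 = 67.6531. B = V − Δ·S = 217.8949.
(2,2): S=315.3192. Δ = (V_up−V_dn)/(S_up−S_dn) = (0.0000−40.3899)/(431.9873−245.9490) = -0.2171. V = [p*·0.0000 + (1−p*)·40.3899]/1.13 = 14.5396. B = V − Δ·S = 82.9971.
(1,0): S=131.0400. Δ = (V_up−V_dn)/(S_up−S_dn) = (67.6531−135.8967)/(179.5248−102.2112) = -0.8827. V = [p*·67.6531 + (1−p*)·135.8967]/1.13 = 84.4365. B = V − Δ·S = 200.1037.
(1,1): S=230.1600. Δ = (V_up−V_dn)/(S_up−S_dn) = (14.5396−67.6531)/(315.3192−179.5248) = -0.3911. V = [p*·14.5396 + (1−p*)·67.6531]/1.13 = 31.9868. B = V − Δ·S = 122.0096.
(0,0): S=168.0000. Δ = (V_up−V_dn)/(S_up−S_dn) = (31.9868−84.4365)/(230.1600−131.0400) = -0.5292. V = [p*·31.9868 + (1−p*)·84.4365]/1.13 = 47.1878. B = V − Δ·S = 136.0855.
Self-financing check: at every node Δ·S+B equals the discounted successor values.

(0,0): Delta=-0.5292 Bond=136.0855
(1,0): Delta=-0.8827 Bond=200.1037
(1,1): Delta=-0.3911 Bond=122.0096
(2,0): Delta=-1.0000 Bond=238.1079
(2,1): Delta=-0.8369 Bond=217.8949
(2,2): Delta=-0.2171 Bond=82.9971
(3,0): Delta=-1.0000 Bond=269.0619
(3,1): Delta=-1.0000 Bond=269.0619
(3,2): Delta=-0.7732 Bond=230.5591
(3,3): Delta=0.0000 Bond=0.0000
V0=47.1878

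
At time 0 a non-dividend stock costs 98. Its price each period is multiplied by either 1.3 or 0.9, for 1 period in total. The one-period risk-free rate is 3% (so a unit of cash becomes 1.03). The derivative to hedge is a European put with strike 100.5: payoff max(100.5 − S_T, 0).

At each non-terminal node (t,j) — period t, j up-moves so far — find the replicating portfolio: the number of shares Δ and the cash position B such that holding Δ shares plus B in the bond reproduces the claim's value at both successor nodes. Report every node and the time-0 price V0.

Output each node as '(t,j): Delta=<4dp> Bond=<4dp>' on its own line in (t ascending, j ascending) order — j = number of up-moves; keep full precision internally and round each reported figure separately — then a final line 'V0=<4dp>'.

(0,0): Delta=-0.3138 Bond=38.8107
V0=8.0607

The replicating-portfolio and risk-neutral prices coincide; use p* = (1.03−0.9)/(1.3−0.9) = 0.3250 for the latter.
Payoff layer (t=1): V(1,0)=12.3000, V(1,1)=0.0000
Node (0,0) S=98.0000: V=(p*·0.0000+(1−p*)·12.3000)/1.03=8.0607; Δ=(0.0000−12.3000)/(127.4000−88.2000)=-0.3138; B=V−Δ·S=38.8107
Self-financing check: at every node Δ·S+B equals the discounted successor values.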